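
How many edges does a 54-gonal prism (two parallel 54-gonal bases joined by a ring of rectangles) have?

A prism on an n-gon has two n-gon bases and n rectangular sides: V = 2·54 = 108, E = 3·54 = 162, F = 54 + 2 = 56.

162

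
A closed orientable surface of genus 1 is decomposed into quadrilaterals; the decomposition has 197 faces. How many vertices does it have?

197

χ = 2 − 2·1 = 0, and every face is a square so 4F = 2E.
E = 4·197/2 = 394. Then V = 0 + E − F = 0 + 394 − 197 = 197.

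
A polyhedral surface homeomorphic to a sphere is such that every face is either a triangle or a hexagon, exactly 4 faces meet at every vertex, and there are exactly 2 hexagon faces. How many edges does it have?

Let x be the number of triangles; then F = 2 + x.
Edge–face incidences: 2E = 6·2 + 3·x = 12 + 3x.
Every vertex has degree 4, so 4V = 2E.
Euler: V − E + F = 2 ⇒ (2E)/4 − E + (2 + x) = 2.
Multiply by 8: 2·(2E) − 4·(2E) + 8·(2 + x) = 16, i.e. 16 + 8x − 2·(12 + 3x) = 16.
Collecting terms: 2x − 8 = 16, so 2x = 24, so x = 12.
Then 2E = 12 + 3·12 = 48, so E = 24, V = 2E/4 = 12, F = 2 + 12 = 14.

24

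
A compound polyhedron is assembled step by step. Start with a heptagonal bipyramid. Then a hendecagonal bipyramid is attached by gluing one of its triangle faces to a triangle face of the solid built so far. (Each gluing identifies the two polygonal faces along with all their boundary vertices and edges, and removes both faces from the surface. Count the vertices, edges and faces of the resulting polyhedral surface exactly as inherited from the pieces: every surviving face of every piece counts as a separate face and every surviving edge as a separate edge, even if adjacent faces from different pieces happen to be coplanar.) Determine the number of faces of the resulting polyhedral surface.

A heptagonal bipyramid: V=9, E=21, F=14.
Attach a hendecagonal bipyramid (V=13, E=33, F=22) along a 3-gon: merge 3 vertices and 3 edges, delete both glued faces → V=19, E=51, F=34.
Check: V − E + F = 19 − 51 + 34 = 2.

34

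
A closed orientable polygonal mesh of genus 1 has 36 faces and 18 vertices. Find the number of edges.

For a closed orientable surface of genus 1, χ = 2 − 2·1 = 0.
E = V + F − (0) = 18 + 36 − (0) = 54.

54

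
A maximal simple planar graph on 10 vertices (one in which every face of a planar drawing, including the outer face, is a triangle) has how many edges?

In a plane triangulation 3F = 2E and V − E + F = 2, so E = 3V − 6 = 3·10 − 6 = 24.

24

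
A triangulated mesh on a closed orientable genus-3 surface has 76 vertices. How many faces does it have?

160

χ = 2 − 2·3 = -4, and every face is a triangle so 3F = 2E.
V − E + F = -4 with E = 3F/2 gives 76 − (3/2 − 1)·F = -4, so F = 160 and E = 240.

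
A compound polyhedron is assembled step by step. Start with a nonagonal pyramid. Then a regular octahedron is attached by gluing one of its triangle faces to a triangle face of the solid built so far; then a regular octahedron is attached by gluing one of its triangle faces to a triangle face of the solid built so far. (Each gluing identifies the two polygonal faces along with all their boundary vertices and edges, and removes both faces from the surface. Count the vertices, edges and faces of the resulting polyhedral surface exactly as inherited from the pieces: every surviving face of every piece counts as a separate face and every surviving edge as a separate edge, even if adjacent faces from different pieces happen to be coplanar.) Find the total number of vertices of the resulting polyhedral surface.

16

A nonagonal pyramid: V=10, E=18, F=10.
Attach a regular octahedron (V=6, E=12, F=8) along a 3-gon: merge 3 vertices and 3 edges, delete both glued faces → V=13, E=27, F=16.
Attach a regular octahedron (V=6, E=12, F=8) along a 3-gon: merge 3 vertices and 3 edges, delete both glued faces → V=16, E=36, F=22.
Check: V − E + F = 16 − 36 + 22 = 2.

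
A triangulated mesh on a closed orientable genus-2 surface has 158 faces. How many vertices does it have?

χ = 2 − 2·2 = -2, and every face is a triangle so 3F = 2E.
E = 3·158/2 = 237. Then V = -2 + E − F = -2 + 237 − 158 = 77.

77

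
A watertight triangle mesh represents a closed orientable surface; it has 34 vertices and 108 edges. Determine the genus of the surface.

Every face is a triangle and each edge borders two faces, so 3F = 2·108, giving F = 72.
χ = V − E + F = 34 − 108 + 72 = -2.
For a closed orientable surface χ = 2 − 2g, so g = (2 − (-2))/2 = 2.

2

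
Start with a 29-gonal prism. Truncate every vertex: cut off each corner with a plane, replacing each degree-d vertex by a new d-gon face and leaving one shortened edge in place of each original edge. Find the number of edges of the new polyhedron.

The base solid has V = 58, E = 87, F = 31.
Truncation replaces each original edge-end by a new vertex, so V′ = 2E = 174.
Each original edge survives, and each old vertex of degree d contributes d new edges; summing degrees gives Σd = 2E, so E′ = E + 2E = 3E = 261.
Each original face survives and each original vertex becomes one new face: F′ = F + V = 89.

261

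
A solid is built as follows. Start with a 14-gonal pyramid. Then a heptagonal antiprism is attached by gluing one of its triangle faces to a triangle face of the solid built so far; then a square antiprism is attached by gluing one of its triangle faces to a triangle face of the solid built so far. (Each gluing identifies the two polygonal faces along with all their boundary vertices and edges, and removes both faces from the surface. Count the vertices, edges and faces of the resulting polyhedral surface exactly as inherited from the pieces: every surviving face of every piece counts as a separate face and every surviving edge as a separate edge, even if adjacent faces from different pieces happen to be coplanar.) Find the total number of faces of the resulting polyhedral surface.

A 14-gonal pyramid: V=15, E=28, F=15.
Attach a heptagonal antiprism (V=14, E=28, F=16) along a 3-gon: merge 3 vertices and 3 edges, delete both glued faces → V=26, E=53, F=29.
Attach a square antiprism (V=8, E=16, F=10) along a 3-gon: merge 3 vertices and 3 edges, delete both glued faces → V=31, E=66, F=37.
Check: V − E + F = 31 − 66 + 37 = 2.

37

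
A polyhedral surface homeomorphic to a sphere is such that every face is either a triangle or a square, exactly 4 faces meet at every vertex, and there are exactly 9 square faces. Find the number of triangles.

Let x be the number of triangles; then F = 9 + x.
Edge–face incidences: 2E = 4·9 + 3·x = 36 + 3x.
Every vertex has degree 4, so 4V = 2E.
Euler: V − E + F = 2 ⇒ (2E)/4 − E + (9 + x) = 2.
Multiply by 8: 2·(2E) − 4·(2E) + 8·(9 + x) = 16, i.e. 72 + 8x − 2·(36 + 3x) = 16.
Collecting terms: 2x = 16, so x = 8.
Then 2E = 36 + 3·8 = 60, so E = 30, V = 2E/4 = 15, F = 9 + 8 = 17.

8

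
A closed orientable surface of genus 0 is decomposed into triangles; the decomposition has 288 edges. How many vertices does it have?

98

χ = 2 − 2·0 = 2, and every face is a triangle so 3F = 2E.
F = 2E/3 = 192. Then V = 2 + E − F = 2 + 288 − 192 = 98.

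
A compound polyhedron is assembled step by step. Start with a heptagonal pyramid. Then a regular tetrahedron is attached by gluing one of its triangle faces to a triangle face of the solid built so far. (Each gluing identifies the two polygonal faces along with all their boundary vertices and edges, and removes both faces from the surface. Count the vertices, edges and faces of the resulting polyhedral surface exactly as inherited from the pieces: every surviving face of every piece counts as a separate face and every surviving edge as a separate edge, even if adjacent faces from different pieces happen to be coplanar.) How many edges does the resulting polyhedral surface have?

A heptagonal pyramid: V=8, E=14, F=8.
Attach a regular tetrahedron (V=4, E=6, F=4) along a 3-gon: merge 3 vertices and 3 edges, delete both glued faces → V=9, E=17, F=10.
Check: V − E + F = 9 − 17 + 10 = 2.

17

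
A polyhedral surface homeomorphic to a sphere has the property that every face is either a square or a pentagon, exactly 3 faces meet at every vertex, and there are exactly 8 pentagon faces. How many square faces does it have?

Let x be the number of squares; then F = 8 + x.
Edge–face incidences: 2E = 5·8 + 4·x = 40 + 4x.
Every vertex has degree 3, so 3V = 2E.
Euler: V − E + F = 2 ⇒ (2E)/3 − E + (8 + x) = 2.
Multiply by 6: 2·(2E) − 3·(2E) + 6·(8 + x) = 12, i.e. 48 + 6x − (40 + 4x) = 12.
Collecting terms: 2x + 8 = 12, so 2x = 4, so x = 2.
Then 2E = 40 + 4·2 = 48, so E = 24, V = 2E/3 = 16, F = 8 + 2 = 10.

2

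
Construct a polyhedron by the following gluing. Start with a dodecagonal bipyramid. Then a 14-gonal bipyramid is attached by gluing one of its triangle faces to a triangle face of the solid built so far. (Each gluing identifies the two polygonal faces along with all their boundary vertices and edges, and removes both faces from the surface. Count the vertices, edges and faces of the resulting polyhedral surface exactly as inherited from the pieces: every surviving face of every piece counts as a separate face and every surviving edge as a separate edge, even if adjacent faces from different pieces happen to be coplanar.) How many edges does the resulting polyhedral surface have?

75

A dodecagonal bipyramid: V=14, E=36, F=24.
Attach a 14-gonal bipyramid (V=16, E=42, F=28) along a 3-gon: merge 3 vertices and 3 edges, delete both glued faces → V=27, E=75, F=50.
Check: V − E + F = 27 − 75 + 50 = 2.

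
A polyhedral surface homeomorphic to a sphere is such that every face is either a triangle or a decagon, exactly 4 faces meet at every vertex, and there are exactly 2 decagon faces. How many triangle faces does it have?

20

Let x be the number of triangles; then F = 2 + x.
Edge–face incidences: 2E = 10·2 + 3·x = 20 + 3x.
Every vertex has degree 4, so 4V = 2E.
Euler: V − E + F = 2 ⇒ (2E)/4 − E + (2 + x) = 2.
Multiply by 8: 2·(2E) − 4·(2E) + 8·(2 + x) = 16, i.e. 16 + 8x − 2·(20 + 3x) = 16.
Collecting terms: 2x − 24 = 16, so 2x = 40, so x = 20.
Then 2E = 20 + 3·20 = 80, so E = 40, V = 2E/4 = 20, F = 2 + 20 = 22.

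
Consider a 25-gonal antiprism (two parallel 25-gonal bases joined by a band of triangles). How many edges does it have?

100

An antiprism on an n-gon has two n-gon caps and 2n triangles: V = 2·25 = 50, E = 4·25 = 100, F = 2·25 + 2 = 52.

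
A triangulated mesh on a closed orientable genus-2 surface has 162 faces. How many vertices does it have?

79

χ = 2 − 2·2 = -2, and every face is a triangle so 3F = 2E.
E = 3·162/2 = 243. Then V = -2 + E − F = -2 + 243 − 162 = 79.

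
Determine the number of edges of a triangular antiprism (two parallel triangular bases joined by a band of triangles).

12

An antiprism on an n-gon has two n-gon caps and 2n triangles: V = 2·3 = 6, E = 4·3 = 12, F = 2·3 + 2 = 8.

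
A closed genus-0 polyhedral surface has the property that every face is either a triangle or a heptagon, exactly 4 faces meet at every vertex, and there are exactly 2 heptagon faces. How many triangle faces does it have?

Let x be the number of triangles; then F = 2 + x.
Edge–face incidences: 2E = 7·2 + 3·x = 14 + 3x.
Every vertex has degree 4, so 4V = 2E.
Euler: V − E + F = 2 ⇒ (2E)/4 − E + (2 + x) = 2.
Multiply by 8: 2·(2E) − 4·(2E) + 8·(2 + x) = 16, i.e. 16 + 8x − 2·(14 + 3x) = 16.
Collecting terms: 2x − 12 = 16, so 2x = 28, so x = 14.
Then 2E = 14 + 3·14 = 56, so E = 28, V = 2E/4 = 14, F = 2 + 14 = 16.

14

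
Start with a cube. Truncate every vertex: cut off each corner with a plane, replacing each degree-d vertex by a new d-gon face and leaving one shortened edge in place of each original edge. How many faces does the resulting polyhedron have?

14

The base solid has V = 8, E = 12, F = 6.
Truncation replaces each original edge-end by a new vertex, so V′ = 2E = 24.
Each original edge survives, and each old vertex of degree d contributes d new edges; summing degrees gives Σd = 2E, so E′ = E + 2E = 3E = 36.
Each original face survives and each original vertex becomes one new face: F′ = F + V = 14.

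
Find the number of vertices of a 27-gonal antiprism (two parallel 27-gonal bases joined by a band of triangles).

54

An antiprism on an n-gon has two n-gon caps and 2n triangles: V = 2·27 = 54, E = 4·27 = 108, F = 2·27 + 2 = 56.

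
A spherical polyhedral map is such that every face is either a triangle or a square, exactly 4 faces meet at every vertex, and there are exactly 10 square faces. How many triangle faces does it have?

Let x be the number of triangles; then F = 10 + x.
Edge–face incidences: 2E = 4·10 + 3·x = 40 + 3x.
Every vertex has degree 4, so 4V = 2E.
Euler: V − E + F = 2 ⇒ (2E)/4 − E + (10 + x) = 2.
Multiply by 8: 2·(2E) − 4·(2E) + 8·(10 + x) = 16, i.e. 80 + 8x − 2·(40 + 3x) = 16.
Collecting terms: 2x = 16, so x = 8.
Then 2E = 40 + 3·8 = 64, so E = 32, V = 2E/4 = 16, F = 10 + 8 = 18.

8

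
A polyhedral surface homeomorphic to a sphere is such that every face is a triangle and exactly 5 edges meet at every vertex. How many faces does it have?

Each face has 3 edges and each edge borders two faces, so 2E = 3F.
Each vertex has degree 5, so 5V = 2E and hence V = 3F/5.
Euler: V − E + F = 2 ⇒ (3F/5) − (3F/2) + F = 2.
Multiply by 10: (6 − 15 + 10)F = 20, i.e. 1F = 20.
So F = 20, E = 3·20/2 = 30, V = 3·20/5 = 12.

20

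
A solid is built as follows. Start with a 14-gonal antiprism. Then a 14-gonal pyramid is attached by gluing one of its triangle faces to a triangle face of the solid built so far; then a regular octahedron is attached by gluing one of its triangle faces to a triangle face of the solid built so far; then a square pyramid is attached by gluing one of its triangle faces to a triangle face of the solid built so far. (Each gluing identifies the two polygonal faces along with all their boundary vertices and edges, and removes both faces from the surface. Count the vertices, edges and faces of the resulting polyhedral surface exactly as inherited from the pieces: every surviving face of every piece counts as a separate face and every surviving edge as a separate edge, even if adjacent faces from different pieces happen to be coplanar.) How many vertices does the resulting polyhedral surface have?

A 14-gonal antiprism: V=28, E=56, F=30.
Attach a 14-gonal pyramid (V=15, E=28, F=15) along a 3-gon: merge 3 vertices and 3 edges, delete both glued faces → V=40, E=81, F=43.
Attach a regular octahedron (V=6, E=12, F=8) along a 3-gon: merge 3 vertices and 3 edges, delete both glued faces → V=43, E=90, F=49.
Attach a square pyramid (V=5, E=8, F=5) along a 3-gon: merge 3 vertices and 3 edges, delete both glued faces → V=45, E=95, F=52.
Check: V − E + F = 45 − 95 + 52 = 2.

45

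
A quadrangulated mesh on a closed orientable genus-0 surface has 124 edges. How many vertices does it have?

64

χ = 2 − 2·0 = 2, and every face is a square so 4F = 2E.
F = 2E/4 = 62. Then V = 2 + E − F = 2 + 124 − 62 = 64.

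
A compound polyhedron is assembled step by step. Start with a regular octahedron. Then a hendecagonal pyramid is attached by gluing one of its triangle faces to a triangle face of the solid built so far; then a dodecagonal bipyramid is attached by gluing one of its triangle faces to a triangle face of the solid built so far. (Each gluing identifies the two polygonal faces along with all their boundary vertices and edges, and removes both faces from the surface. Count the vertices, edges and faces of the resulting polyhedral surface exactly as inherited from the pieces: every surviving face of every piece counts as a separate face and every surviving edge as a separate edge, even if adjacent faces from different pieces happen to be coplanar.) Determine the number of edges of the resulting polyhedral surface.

A regular octahedron: V=6, E=12, F=8.
Attach a hendecagonal pyramid (V=12, E=22, F=12) along a 3-gon: merge 3 vertices and 3 edges, delete both glued faces → V=15, E=31, F=18.
Attach a dodecagonal bipyramid (V=14, E=36, F=24) along a 3-gon: merge 3 vertices and 3 edges, delete both glued faces → V=26, E=64, F=40.
Check: V − E + F = 26 − 64 + 40 = 2.

64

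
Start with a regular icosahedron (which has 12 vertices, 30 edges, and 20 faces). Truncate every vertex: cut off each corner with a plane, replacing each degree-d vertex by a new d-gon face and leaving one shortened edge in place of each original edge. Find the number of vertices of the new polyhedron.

Truncation replaces each original edge-end by a new vertex, so V′ = 2E = 60.
Each original edge survives, and each old vertex of degree d contributes d new edges; summing degrees gives Σd = 2E, so E′ = E + 2E = 3E = 90.
Each original face survives and each original vertex becomes one new face: F′ = F + V = 32.

60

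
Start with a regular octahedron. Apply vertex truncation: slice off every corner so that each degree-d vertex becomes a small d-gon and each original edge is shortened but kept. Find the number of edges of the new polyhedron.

36

The base solid has V = 6, E = 12, F = 8.
Truncation replaces each original edge-end by a new vertex, so V′ = 2E = 24.
Each original edge survives, and each old vertex of degree d contributes d new edges; summing degrees gives Σd = 2E, so E′ = E + 2E = 3E = 36.
Each original face survives and each original vertex becomes one new face: F′ = F + V = 14.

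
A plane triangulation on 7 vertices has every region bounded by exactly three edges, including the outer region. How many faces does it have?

10

In a plane triangulation 3F = 2E and V − E + F = 2, so F = 2V − 4 = 2·7 − 4 = 10.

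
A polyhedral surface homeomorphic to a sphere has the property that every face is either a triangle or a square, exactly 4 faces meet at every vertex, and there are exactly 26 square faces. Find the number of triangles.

8

Let x be the number of triangles; then F = 26 + x.
Edge–face incidences: 2E = 4·26 + 3·x = 104 + 3x.
Every vertex has degree 4, so 4V = 2E.
Euler: V − E + F = 2 ⇒ (2E)/4 − E + (26 + x) = 2.
Multiply by 8: 2·(2E) − 4·(2E) + 8·(26 + x) = 16, i.e. 208 + 8x − 2·(104 + 3x) = 16.
Collecting terms: 2x = 16, so x = 8.
Then 2E = 104 + 3·8 = 128, so E = 64, V = 2E/4 = 32, F = 26 + 8 = 34.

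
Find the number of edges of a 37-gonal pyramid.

74

A pyramid on an n-gon base has one n-gon and n triangles: V = 37 + 1 = 38, E = 2·37 = 74, F = 37 + 1 = 38.
Check: V − E + F = 38 − 74 + 38 = 2.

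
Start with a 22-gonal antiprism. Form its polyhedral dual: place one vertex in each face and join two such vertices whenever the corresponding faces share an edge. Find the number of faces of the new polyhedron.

44

The base solid has V = 44, E = 88, F = 46.
The dual swaps V and F and preserves E: V′ = F = 46, E′ = E = 88, F′ = V = 44.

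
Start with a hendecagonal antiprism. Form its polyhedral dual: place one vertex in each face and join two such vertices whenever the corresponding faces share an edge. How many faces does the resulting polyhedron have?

The base solid has V = 22, E = 44, F = 24.
The dual swaps V and F and preserves E: V′ = F = 24, E′ = E = 44, F′ = V = 22.

22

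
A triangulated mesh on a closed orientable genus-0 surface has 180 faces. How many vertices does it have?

χ = 2 − 2·0 = 2, and every face is a triangle so 3F = 2E.
E = 3·180/2 = 270. Then V = 2 + E − F = 2 + 270 − 180 = 92.

92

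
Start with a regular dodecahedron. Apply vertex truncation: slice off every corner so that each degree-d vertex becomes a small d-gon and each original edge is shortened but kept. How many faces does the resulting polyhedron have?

The base solid has V = 20, E = 30, F = 12.
Truncation replaces each original edge-end by a new vertex, so V′ = 2E = 60.
Each original edge survives, and each old vertex of degree d contributes d new edges; summing degrees gives Σd = 2E, so E′ = E + 2E = 3E = 90.
Each original face survives and each original vertex becomes one new face: F′ = F + V = 32.

32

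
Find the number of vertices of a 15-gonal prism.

A prism on an n-gon has two n-gon bases and n rectangular sides: V = 2·15 = 30, E = 3·15 = 45, F = 15 + 2 = 17.
Check: V − E + F = 30 − 45 + 17 = 2.

30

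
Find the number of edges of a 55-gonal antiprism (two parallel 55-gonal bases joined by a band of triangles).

220

An antiprism on an n-gon has two n-gon caps and 2n triangles: V = 2·55 = 110, E = 4·55 = 220, F = 2·55 + 2 = 112.
Check: V − E + F = 110 − 220 + 112 = 2.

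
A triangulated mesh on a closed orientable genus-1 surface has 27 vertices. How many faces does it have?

54

χ = 2 − 2·1 = 0, and every face is a triangle so 3F = 2E.
V − E + F = 0 with E = 3F/2 gives 27 − (3/2 − 1)·F = 0, so F = 54 and E = 81.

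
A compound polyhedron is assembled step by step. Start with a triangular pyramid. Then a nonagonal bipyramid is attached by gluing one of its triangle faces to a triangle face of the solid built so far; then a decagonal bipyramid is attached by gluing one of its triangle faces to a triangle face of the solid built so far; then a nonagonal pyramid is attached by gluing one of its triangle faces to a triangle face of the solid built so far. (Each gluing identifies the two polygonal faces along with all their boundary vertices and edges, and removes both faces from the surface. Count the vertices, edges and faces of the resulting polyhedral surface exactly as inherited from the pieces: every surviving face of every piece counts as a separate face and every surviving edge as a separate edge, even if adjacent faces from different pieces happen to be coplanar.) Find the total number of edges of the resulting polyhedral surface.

A triangular pyramid: V=4, E=6, F=4.
Attach a nonagonal bipyramid (V=11, E=27, F=18) along a 3-gon: merge 3 vertices and 3 edges, delete both glued faces → V=12, E=30, F=20.
Attach a decagonal bipyramid (V=12, E=30, F=20) along a 3-gon: merge 3 vertices and 3 edges, delete both glued faces → V=21, E=57, F=38.
Attach a nonagonal pyramid (V=10, E=18, F=10) along a 3-gon: merge 3 vertices and 3 edges, delete both glued faces → V=28, E=72, F=46.
Check: V − E + F = 28 − 72 + 46 = 2.

72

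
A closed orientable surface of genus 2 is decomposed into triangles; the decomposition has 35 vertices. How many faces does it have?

74

χ = 2 − 2·2 = -2, and every face is a triangle so 3F = 2E.
V − E + F = -2 with E = 3F/2 gives 35 − (3/2 − 1)·F = -2, so F = 74 and E = 111.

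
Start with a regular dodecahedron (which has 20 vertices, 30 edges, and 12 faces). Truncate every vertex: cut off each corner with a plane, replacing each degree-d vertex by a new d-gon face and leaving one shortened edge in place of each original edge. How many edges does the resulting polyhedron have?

90

Truncation replaces each original edge-end by a new vertex, so V′ = 2E = 60.
Each original edge survives, and each old vertex of degree d contributes d new edges; summing degrees gives Σd = 2E, so E′ = E + 2E = 3E = 90.
Each original face survives and each original vertex becomes one new face: F′ = F + V = 32.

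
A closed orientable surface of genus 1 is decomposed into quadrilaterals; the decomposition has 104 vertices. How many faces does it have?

χ = 2 − 2·1 = 0, and every face is a square so 4F = 2E.
V − E + F = 0 with E = 4F/2 gives 104 − (4/2 − 1)·F = 0, so F = 104 and E = 208.

104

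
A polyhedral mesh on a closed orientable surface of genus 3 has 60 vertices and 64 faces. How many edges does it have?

For a closed orientable surface of genus 3, χ = 2 − 2·3 = -4.
E = V + F − (-4) = 60 + 64 − (-4) = 128.

128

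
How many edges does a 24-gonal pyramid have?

48

A pyramid on an n-gon base has one n-gon and n triangles: V = 24 + 1 = 25, E = 2·24 = 48, F = 24 + 1 = 25.
Check: V − E + F = 25 − 48 + 25 = 2.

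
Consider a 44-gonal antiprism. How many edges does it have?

An antiprism on an n-gon has two n-gon caps and 2n triangles: V = 2·44 = 88, E = 4·44 = 176, F = 2·44 + 2 = 90.
Check: V − E + F = 88 − 176 + 90 = 2.

176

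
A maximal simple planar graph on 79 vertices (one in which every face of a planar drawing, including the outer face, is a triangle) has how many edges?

231

In a plane triangulation 3F = 2E and V − E + F = 2, so E = 3V − 6 = 3·79 − 6 = 231.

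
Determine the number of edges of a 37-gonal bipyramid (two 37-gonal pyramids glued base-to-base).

111

A bipyramid over an n-gon has 2n triangular faces and n + 2 vertices: V = 37 + 2 = 39, E = 3·37 = 111, F = 2·37 = 74.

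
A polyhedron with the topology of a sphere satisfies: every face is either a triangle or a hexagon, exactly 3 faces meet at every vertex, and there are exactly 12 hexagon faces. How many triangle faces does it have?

4

Let x be the number of triangles; then F = 12 + x.
Edge–face incidences: 2E = 6·12 + 3·x = 72 + 3x.
Every vertex has degree 3, so 3V = 2E.
Euler: V − E + F = 2 ⇒ (2E)/3 − E + (12 + x) = 2.
Multiply by 6: 2·(2E) − 3·(2E) + 6·(12 + x) = 12, i.e. 72 + 6x − (72 + 3x) = 12.
Collecting terms: 3x = 12, so x = 4.
Then 2E = 72 + 3·4 = 84, so E = 42, V = 2E/3 = 28, F = 12 + 4 = 16.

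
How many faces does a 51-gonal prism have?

A prism on an n-gon has two n-gon bases and n rectangular sides: V = 2·51 = 102, E = 3·51 = 153, F = 51 + 2 = 53.

53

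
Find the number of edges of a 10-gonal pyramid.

A pyramid on an n-gon base has one n-gon and n triangles: V = 10 + 1 = 11, E = 2·10 = 20, F = 10 + 1 = 11.

20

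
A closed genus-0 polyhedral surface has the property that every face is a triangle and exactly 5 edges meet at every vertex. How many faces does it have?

20

Each face has 3 edges and each edge borders two faces, so 2E = 3F.
Each vertex has degree 5, so 5V = 2E and hence V = 3F/5.
Euler: V − E + F = 2 ⇒ (3F/5) − (3F/2) + F = 2.
Multiply by 10: (6 − 15 + 10)F = 20, i.e. 1F = 20.
So F = 20, E = 3·20/2 = 30, V = 3·20/5 = 12.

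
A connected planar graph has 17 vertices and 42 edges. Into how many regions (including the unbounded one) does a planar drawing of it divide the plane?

27

Euler's formula for a connected plane graph: V − E + F = 2, so F = 2 − 17 + 42 = 27.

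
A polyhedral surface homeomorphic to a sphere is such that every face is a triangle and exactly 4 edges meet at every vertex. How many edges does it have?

Each face has 3 edges and each edge borders two faces, so 2E = 3F.
Each vertex has degree 4, so 4V = 2E and hence V = 3F/4.
Euler: V − E + F = 2 ⇒ (3F/4) − (3F/2) + F = 2.
Multiply by 8: (6 − 12 + 8)F = 16, i.e. 2F = 16.
So F = 8, E = 3·8/2 = 12, V = 3·8/4 = 6.

12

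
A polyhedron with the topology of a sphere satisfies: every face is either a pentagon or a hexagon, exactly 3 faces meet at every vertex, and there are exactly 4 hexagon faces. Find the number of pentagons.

12

Let x be the number of pentagons; then F = 4 + x.
Edge–face incidences: 2E = 6·4 + 5·x = 24 + 5x.
Every vertex has degree 3, so 3V = 2E.
Euler: V − E + F = 2 ⇒ (2E)/3 − E + (4 + x) = 2.
Multiply by 6: 2·(2E) − 3·(2E) + 6·(4 + x) = 12, i.e. 24 + 6x − (24 + 5x) = 12.
Collecting terms: x = 12.
Then 2E = 24 + 5·12 = 84, so E = 42, V = 2E/3 = 28, F = 4 + 12 = 16.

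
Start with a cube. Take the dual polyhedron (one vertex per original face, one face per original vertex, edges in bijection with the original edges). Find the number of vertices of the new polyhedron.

6

The base solid has V = 8, E = 12, F = 6.
The dual swaps V and F and preserves E: V′ = F = 6, E′ = E = 12, F′ = V = 8.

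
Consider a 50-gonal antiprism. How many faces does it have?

An antiprism on an n-gon has two n-gon caps and 2n triangles: V = 2·50 = 100, E = 4·50 = 200, F = 2·50 + 2 = 102.
Check: V − E + F = 100 − 200 + 102 = 2.

102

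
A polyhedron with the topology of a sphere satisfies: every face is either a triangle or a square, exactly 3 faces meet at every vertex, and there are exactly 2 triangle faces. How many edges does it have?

9

Let x be the number of squares; then F = 2 + x.
Edge–face incidences: 2E = 3·2 + 4·x = 6 + 4x.
Every vertex has degree 3, so 3V = 2E.
Euler: V − E + F = 2 ⇒ (2E)/3 − E + (2 + x) = 2.
Multiply by 6: 2·(2E) − 3·(2E) + 6·(2 + x) = 12, i.e. 12 + 6x − (6 + 4x) = 12.
Collecting terms: 2x + 6 = 12, so 2x = 6, so x = 3.
Then 2E = 6 + 4·3 = 18, so E = 9, V = 2E/3 = 6, F = 2 + 3 = 5.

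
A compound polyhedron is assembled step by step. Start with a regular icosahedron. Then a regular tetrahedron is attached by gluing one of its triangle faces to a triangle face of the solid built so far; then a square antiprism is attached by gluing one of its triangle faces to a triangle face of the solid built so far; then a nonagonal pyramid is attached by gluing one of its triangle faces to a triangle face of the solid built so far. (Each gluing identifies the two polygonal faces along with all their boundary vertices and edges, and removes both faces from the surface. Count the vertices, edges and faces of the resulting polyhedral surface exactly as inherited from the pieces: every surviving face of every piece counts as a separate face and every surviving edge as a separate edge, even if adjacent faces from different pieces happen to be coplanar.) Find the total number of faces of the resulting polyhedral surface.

A regular icosahedron: V=12, E=30, F=20.
Attach a regular tetrahedron (V=4, E=6, F=4) along a 3-gon: merge 3 vertices and 3 edges, delete both glued faces → V=13, E=33, F=22.
Attach a square antiprism (V=8, E=16, F=10) along a 3-gon: merge 3 vertices and 3 edges, delete both glued faces → V=18, E=46, F=30.
Attach a nonagonal pyramid (V=10, E=18, F=10) along a 3-gon: merge 3 vertices and 3 edges, delete both glued faces → V=25, E=61, F=38.
Check: V − E + F = 25 − 61 + 38 = 2.

38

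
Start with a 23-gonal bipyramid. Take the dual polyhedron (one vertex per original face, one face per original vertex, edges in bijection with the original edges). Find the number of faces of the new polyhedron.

25

The base solid has V = 25, E = 69, F = 46.
The dual swaps V and F and preserves E: V′ = F = 46, E′ = E = 69, F′ = V = 25.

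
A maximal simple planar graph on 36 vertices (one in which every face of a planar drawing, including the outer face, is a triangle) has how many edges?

102

In a plane triangulation 3F = 2E and V − E + F = 2, so E = 3V − 6 = 3·36 − 6 = 102.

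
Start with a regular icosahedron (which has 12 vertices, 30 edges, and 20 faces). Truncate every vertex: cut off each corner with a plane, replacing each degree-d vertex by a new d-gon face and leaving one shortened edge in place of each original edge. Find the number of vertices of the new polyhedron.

Truncation replaces each original edge-end by a new vertex, so V′ = 2E = 60.
Each original edge survives, and each old vertex of degree d contributes d new edges; summing degrees gives Σd = 2E, so E′ = E + 2E = 3E = 90.
Each original face survives and each original vertex becomes one new face: F′ = F + V = 32.

60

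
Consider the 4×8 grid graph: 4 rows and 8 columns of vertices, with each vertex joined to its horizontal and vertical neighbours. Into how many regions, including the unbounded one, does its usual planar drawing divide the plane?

The grid has V = 4·8 = 32 vertices and E = 4·7 + 8·3 = 52 edges.
F = 2 − V + E = 2 − 32 + 52 = 22.

22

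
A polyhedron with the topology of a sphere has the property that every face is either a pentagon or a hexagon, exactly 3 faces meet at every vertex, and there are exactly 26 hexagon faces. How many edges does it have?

Let x be the number of pentagons; then F = 26 + x.
Edge–face incidences: 2E = 6·26 + 5·x = 156 + 5x.
Every vertex has degree 3, so 3V = 2E.
Euler: V − E + F = 2 ⇒ (2E)/3 − E + (26 + x) = 2.
Multiply by 6: 2·(2E) − 3·(2E) + 6·(26 + x) = 12, i.e. 156 + 6x − (156 + 5x) = 12.
Collecting terms: x = 12.
Then 2E = 156 + 5·12 = 216, so E = 108, V = 2E/3 = 72, F = 26 + 12 = 38.

108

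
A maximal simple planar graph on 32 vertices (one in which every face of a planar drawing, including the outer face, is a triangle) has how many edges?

90

In a plane triangulation 3F = 2E and V − E + F = 2, so E = 3V − 6 = 3·32 − 6 = 90.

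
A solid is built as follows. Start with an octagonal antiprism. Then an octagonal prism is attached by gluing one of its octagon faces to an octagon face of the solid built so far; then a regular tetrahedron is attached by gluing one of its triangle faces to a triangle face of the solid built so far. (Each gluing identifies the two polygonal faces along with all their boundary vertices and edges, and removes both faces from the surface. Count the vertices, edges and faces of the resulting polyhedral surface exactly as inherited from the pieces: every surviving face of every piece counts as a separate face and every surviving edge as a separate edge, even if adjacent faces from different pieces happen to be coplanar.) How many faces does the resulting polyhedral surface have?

An octagonal antiprism: V=16, E=32, F=18.
Attach an octagonal prism (V=16, E=24, F=10) along an 8-gon: merge 8 vertices and 8 edges, delete both glued faces → V=24, E=48, F=26.
Attach a regular tetrahedron (V=4, E=6, F=4) along a 3-gon: merge 3 vertices and 3 edges, delete both glued faces → V=25, E=51, F=28.
Check: V − E + F = 25 − 51 + 28 = 2.

28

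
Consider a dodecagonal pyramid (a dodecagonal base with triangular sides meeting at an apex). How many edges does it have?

A pyramid on an n-gon base has one n-gon and n triangles: V = 12 + 1 = 13, E = 2·12 = 24, F = 12 + 1 = 13.

24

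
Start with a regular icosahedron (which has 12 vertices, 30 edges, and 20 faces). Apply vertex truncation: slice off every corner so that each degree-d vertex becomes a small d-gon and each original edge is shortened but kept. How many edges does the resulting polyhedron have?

90

Truncation replaces each original edge-end by a new vertex, so V′ = 2E = 60.
Each original edge survives, and each old vertex of degree d contributes d new edges; summing degrees gives Σd = 2E, so E′ = E + 2E = 3E = 90.
Each original face survives and each original vertex becomes one new face: F′ = F + V = 32.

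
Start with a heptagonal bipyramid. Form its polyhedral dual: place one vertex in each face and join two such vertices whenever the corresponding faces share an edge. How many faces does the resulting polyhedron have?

The base solid has V = 9, E = 21, F = 14.
The dual swaps V and F and preserves E: V′ = F = 14, E′ = E = 21, F′ = V = 9.

9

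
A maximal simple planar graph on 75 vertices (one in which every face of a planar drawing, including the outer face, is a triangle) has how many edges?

219

In a plane triangulation 3F = 2E and V − E + F = 2, so E = 3V − 6 = 3·75 − 6 = 219.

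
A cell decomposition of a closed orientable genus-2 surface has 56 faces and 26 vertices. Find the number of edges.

84

For a closed orientable surface of genus 2, χ = 2 − 2·2 = -2.
E = V + F − (-2) = 26 + 56 − (-2) = 84.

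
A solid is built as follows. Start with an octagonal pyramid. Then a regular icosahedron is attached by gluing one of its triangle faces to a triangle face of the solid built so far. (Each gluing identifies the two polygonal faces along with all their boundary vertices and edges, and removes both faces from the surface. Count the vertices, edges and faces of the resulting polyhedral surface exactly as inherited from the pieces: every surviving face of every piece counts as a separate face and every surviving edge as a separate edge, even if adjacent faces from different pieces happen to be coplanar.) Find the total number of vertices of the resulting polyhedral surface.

An octagonal pyramid: V=9, E=16, F=9.
Attach a regular icosahedron (V=12, E=30, F=20) along a 3-gon: merge 3 vertices and 3 edges, delete both glued faces → V=18, E=43, F=27.
Check: V − E + F = 18 − 43 + 27 = 2.

18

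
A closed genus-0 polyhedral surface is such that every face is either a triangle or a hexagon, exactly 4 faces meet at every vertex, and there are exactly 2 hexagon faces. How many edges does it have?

Let x be the number of triangles; then F = 2 + x.
Edge–face incidences: 2E = 6·2 + 3·x = 12 + 3x.
Every vertex has degree 4, so 4V = 2E.
Euler: V − E + F = 2 ⇒ (2E)/4 − E + (2 + x) = 2.
Multiply by 8: 2·(2E) − 4·(2E) + 8·(2 + x) = 16, i.e. 16 + 8x − 2·(12 + 3x) = 16.
Collecting terms: 2x − 8 = 16, so 2x = 24, so x = 12.
Then 2E = 12 + 3·12 = 48, so E = 24, V = 2E/4 = 12, F = 2 + 12 = 14.

24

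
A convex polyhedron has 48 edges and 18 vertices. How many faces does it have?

32

Here V − E + F = 2.
F = 2 − V + E = 2 − 18 + 48 = 32.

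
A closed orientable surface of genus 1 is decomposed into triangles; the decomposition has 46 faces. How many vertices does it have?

23

χ = 2 − 2·1 = 0, and every face is a triangle so 3F = 2E.
E = 3·46/2 = 69. Then V = 0 + E − F = 0 + 69 − 46 = 23.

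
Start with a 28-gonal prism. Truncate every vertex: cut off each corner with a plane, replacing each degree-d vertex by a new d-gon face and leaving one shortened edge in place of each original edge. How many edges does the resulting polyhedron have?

252

The base solid has V = 56, E = 84, F = 30.
Truncation replaces each original edge-end by a new vertex, so V′ = 2E = 168.
Each original edge survives, and each old vertex of degree d contributes d new edges; summing degrees gives Σd = 2E, so E′ = E + 2E = 3E = 252.
Each original face survives and each original vertex becomes one new face: F′ = F + V = 86.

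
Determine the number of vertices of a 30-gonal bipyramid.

32

A bipyramid over an n-gon has 2n triangular faces and n + 2 vertices: V = 30 + 2 = 32, E = 3·30 = 90, F = 2·30 = 60.
Check: V − E + F = 32 − 90 + 60 = 2.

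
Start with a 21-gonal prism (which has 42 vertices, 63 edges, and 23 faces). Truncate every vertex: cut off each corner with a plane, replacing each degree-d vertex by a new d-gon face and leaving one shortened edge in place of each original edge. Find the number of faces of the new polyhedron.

65

Truncation replaces each original edge-end by a new vertex, so V′ = 2E = 126.
Each original edge survives, and each old vertex of degree d contributes d new edges; summing degrees gives Σd = 2E, so E′ = E + 2E = 3E = 189.
Each original face survives and each original vertex becomes one new face: F′ = F + V = 65.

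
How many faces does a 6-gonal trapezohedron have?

The n-trapezohedron (dual of the n-antiprism) has V = 2·6 + 2 = 14, E = 4·6 = 24, F = 2·6 = 12.

12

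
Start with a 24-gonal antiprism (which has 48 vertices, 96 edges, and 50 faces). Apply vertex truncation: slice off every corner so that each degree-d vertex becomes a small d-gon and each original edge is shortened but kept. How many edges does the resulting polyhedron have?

Truncation replaces each original edge-end by a new vertex, so V′ = 2E = 192.
Each original edge survives, and each old vertex of degree d contributes d new edges; summing degrees gives Σd = 2E, so E′ = E + 2E = 3E = 288.
Each original face survives and each original vertex becomes one new face: F′ = F + V = 98.

288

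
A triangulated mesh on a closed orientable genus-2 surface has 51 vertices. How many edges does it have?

159

χ = 2 − 2·2 = -2, and every face is a triangle so 3F = 2E.
V − E + F = -2 with E = 3F/2 gives 51 − (3/2 − 1)·F = -2, so F = 106 and E = 159.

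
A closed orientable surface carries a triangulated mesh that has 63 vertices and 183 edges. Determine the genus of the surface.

Every face is a triangle and each edge borders two faces, so 3F = 2·183, giving F = 122.
χ = V − E + F = 63 − 183 + 122 = 2.
For a closed orientable surface χ = 2 − 2g, so g = (2 − (2))/2 = 0.

0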